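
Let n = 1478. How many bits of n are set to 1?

6

1478 = 10111000110
Count the 1s: 1 + 1 + 1 + 1 + 1 + 1 = 6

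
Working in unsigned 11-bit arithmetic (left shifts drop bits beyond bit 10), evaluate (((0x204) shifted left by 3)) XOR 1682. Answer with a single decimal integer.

0x204 = 01000000100
→ shifted left by 3 (mod 2^11) → 00000100000 = 32
1682 = 11010010010
→ XOR → 11010110010 = 1714

1714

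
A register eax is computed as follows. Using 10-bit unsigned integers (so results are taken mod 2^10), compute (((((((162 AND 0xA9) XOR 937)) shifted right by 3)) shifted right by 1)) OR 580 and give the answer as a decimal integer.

162 = 0010100010
0xA9 = 0010101001
→ AND → 0010100000 = 160
937 = 1110101001
→ XOR → 1100001001 = 777
→ shifted right by 3 → 0001100001 = 97
→ shifted right by 1 → 0000110000 = 48
580 = 1001000100
→ OR → 1001110100 = 628

628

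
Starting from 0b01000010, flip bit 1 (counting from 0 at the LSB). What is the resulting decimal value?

64

x = 01000010
bit 1 is currently 1; toggle it via x ^ (1 << 1) = x ^ 2
→ 01000000 = 64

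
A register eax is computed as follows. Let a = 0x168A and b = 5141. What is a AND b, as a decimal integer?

5120

0x168A = 1011010001010
5141 = 1010000010101
AND → 1010000000000 = 5120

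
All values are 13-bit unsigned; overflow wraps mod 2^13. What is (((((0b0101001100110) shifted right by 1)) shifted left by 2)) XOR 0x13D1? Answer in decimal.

1821

0b0101001100110 = 0101001100110
→ shifted right by 1 → 0010100110011 = 1331
→ shifted left by 2 (mod 2^13) → 1010011001100 = 5324
0x13D1 = 1001111010001
→ XOR → 0011100011101 = 1821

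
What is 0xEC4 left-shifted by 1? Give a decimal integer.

7560

0xEC4 = 0111011000100
shift left by 1 → 1110110001000 = 7560
(equivalently, 3780 × 2^1 = 3780 × 2)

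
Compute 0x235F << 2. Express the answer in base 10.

36220

0x235F = 0010001101011111
shift left by 2 → 1000110101111100 = 36220
(equivalently, 9055 × 2^2 = 9055 × 4)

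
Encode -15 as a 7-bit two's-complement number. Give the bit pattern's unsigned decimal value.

15 in 7 bits: 0001111
Invert: 1110000
Add 1:  1110001 = 113
(Check: 2^7 - 15 = 128 - 15 = 113.)

113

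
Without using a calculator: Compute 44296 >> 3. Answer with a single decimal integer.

44296 = 1010110100001000
shift right by 3 → 0001010110100001 = 5537
(equivalently, floor(44296 / 8))

5537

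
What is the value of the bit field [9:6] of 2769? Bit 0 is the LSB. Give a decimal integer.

11

v = 101011010001
Shift right by 6: 101011
Mask low 4 bits: 1011 = 11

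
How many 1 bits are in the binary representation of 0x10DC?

6

0x10DC = 1000011011100
Count the 1s: 1 + 1 + 1 + 1 + 1 + 1 = 6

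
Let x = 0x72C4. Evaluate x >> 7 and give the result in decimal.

229

0x72C4 = 111001011000100
shift right by 7 → 000000011100101 = 229
(equivalently, floor(29380 / 128))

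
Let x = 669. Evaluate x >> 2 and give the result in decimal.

669 = 1010011101
shift right by 2 → 0010100111 = 167
(equivalently, floor(669 / 4))

167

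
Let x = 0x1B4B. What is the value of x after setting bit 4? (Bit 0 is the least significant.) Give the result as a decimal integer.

7003

x = 0001101101001011
bit 4 is currently 0; set it via x | (1 << 4) = x | 16
→ 0001101101011011 = 7003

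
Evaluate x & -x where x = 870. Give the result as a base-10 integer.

x = 1101100110 = 870
-x (two's complement) = …0010011010
AND   = 0000000010 = 2
(x & -x isolates the lowest set bit of x.)

2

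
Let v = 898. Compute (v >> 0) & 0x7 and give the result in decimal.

2

v = 1110000010
Shift right by 0: 1110000010
Mask low 3 bits: 010 = 2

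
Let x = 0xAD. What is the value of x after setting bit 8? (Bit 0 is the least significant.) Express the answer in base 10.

x = 000010101101
bit 8 is currently 0; set it via x | (1 << 8) = x | 256
→ 000110101101 = 429

429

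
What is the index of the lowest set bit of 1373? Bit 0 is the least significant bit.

0

1373 = 10101011101
Trailing zeros: 0, so the lowest set bit is bit 0 (value 1).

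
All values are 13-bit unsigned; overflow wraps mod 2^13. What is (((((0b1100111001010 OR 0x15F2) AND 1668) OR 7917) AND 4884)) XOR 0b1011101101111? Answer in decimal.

1387

0b1100111001010 = 1100111001010
0x15F2 = 1010111110010
→ OR → 1110111111010 = 7674
1668 = 0011010000100
→ AND → 0010010000000 = 1152
7917 = 1111011101101
→ OR → 1111011101101 = 7917
4884 = 1001100010100
→ AND → 1001000000100 = 4612
0b1011101101111 = 1011101101111
→ XOR → 0010101101011 = 1387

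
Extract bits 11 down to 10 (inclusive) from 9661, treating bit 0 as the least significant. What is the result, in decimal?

1

v = 10010110111101
Shift right by 10: 1001
Mask low 2 bits: 01 = 1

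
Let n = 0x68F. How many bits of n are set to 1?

7

0x68F = 11010001111
Count the 1s: 1 + 1 + 1 + 1 + 1 + 1 + 1 = 7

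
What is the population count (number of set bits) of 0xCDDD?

11

0xCDDD = 1100110111011101
Count the 1s: 1 + 1 + 1 + 1 + 1 + 1 + 1 + 1 + 1 + 1 + 1 = 11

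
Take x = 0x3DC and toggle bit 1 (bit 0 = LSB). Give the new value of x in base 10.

x = 00001111011100
bit 1 is currently 0; toggle it via x ^ (1 << 1) = x ^ 2
→ 00001111011110 = 990

990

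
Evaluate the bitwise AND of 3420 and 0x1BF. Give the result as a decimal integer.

284

3420 = 110101011100
0x1BF = 000110111111
AND → 000100011100 = 284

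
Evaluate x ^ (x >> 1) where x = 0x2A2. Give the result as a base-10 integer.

x = 1010100010 = 674
x>>1 = 0101010001
XOR  = 1111110011 = 1011
(x ^ (x >> 1) gives the standard binary-reflected Gray code of x.)

1011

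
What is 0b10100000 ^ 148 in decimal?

a = 10100000
148 = 10010100
XOR → 00110100 = 52

52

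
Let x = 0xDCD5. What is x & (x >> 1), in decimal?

x = 1101110011010101 = 56533
x>>1 = 0110111001101010
AND  = 0100110001000000 = 19520
(x & (x >> 1) has a 1 wherever x has two consecutive 1 bits.)

19520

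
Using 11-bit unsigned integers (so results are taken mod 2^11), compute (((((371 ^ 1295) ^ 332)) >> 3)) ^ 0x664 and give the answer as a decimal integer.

371 = 00101110011
1295 = 10100001111
→ ^ → 10001111100 = 1148
332 = 00101001100
→ ^ → 10100110000 = 1328
→ >> 3 → 00010100110 = 166
0x664 = 11001100100
→ ^ → 11011000010 = 1730

1730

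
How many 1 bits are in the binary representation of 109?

109 = 1101101
Count the 1s: 1 + 1 + 1 + 1 + 1 = 5

5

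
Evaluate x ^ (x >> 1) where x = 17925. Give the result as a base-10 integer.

25863

x = 100011000000101 = 17925
x>>1 = 010001100000010
XOR  = 110010100000111 = 25863
(x ^ (x >> 1) gives the standard binary-reflected Gray code of x.)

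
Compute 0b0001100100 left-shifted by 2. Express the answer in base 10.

400

x = 001100100
shift left by 2 → 110010000 = 400
(equivalently, 100 × 2^2 = 100 × 4)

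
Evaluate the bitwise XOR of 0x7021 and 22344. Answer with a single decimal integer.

10089

0x7021 = 111000000100001
22344 = 101011101001000
XOR → 010011101101001 = 10089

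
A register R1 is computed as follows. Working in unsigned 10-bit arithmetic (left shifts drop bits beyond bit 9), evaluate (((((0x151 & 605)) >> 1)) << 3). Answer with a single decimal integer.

320

0x151 = 0101010001
605 = 1001011101
→ & → 0001010001 = 81
→ >> 1 → 0000101000 = 40
→ << 3 (mod 2^10) → 0101000000 = 320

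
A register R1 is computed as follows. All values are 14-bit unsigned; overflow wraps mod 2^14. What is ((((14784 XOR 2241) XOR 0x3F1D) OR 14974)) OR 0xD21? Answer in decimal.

14784 = 11100111000000
2241 = 00100011000001
→ XOR → 11000100000001 = 12545
0x3F1D = 11111100011101
→ XOR → 00111000011100 = 3612
14974 = 11101001111110
→ OR → 11111001111110 = 15998
0xD21 = 00110100100001
→ OR → 11111101111111 = 16255

16255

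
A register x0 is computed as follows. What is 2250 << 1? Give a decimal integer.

2250 = 0100011001010
shift left by 1 → 1000110010100 = 4500
(equivalently, 2250 × 2^1 = 2250 × 2)

4500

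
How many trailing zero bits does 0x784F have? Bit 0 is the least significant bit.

0

0x784F = 111100001001111
Trailing zeros: 0, so the lowest set bit is bit 0 (value 1).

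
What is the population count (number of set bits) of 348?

5

348 = 101011100
Count the 1s: 1 + 1 + 1 + 1 + 1 = 5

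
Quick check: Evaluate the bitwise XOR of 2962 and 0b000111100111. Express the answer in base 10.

2962 = 101110010010
b = 000111100111
XOR → 101001110101 = 2677

2677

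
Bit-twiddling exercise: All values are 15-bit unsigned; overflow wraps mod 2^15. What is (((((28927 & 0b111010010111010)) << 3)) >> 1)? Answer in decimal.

744

28927 = 111000011111111
0b111010010111010 = 111010010111010
→ & → 111000010111010 = 28858
→ << 3 (mod 2^15) → 000010111010000 = 1488
→ >> 1 → 000001011101000 = 744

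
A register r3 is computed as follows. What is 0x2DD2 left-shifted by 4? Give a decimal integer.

0x2DD2 = 000010110111010010
shift left by 4 → 101101110100100000 = 187680
(equivalently, 11730 × 2^4 = 11730 × 16)

187680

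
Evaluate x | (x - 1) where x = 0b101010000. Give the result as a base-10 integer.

x = 101010000 = 336
x - 1 = 101001111
OR    = 101011111 = 351
(x | (x - 1) sets all bits below the lowest set bit.)

351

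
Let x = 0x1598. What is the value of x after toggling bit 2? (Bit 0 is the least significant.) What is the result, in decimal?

5532

x = 1010110011000
bit 2 is currently 0; toggle it via x ^ (1 << 2) = x ^ 4
→ 1010110011100 = 5532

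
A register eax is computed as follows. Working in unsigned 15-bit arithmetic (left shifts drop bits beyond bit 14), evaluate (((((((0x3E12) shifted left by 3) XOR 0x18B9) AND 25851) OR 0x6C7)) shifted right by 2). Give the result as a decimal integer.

0x3E12 = 011111000010010
→ shifted left by 3 (mod 2^15) → 111000010010000 = 28816
0x18B9 = 001100010111001
→ XOR → 110100000101001 = 26665
25851 = 110010011111011
→ AND → 110000000101001 = 24617
0x6C7 = 000011011000111
→ OR → 110011011101111 = 26351
→ shifted right by 2 → 001100110111011 = 6587

6587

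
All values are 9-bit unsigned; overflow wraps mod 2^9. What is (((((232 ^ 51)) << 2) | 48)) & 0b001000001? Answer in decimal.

232 = 011101000
51 = 000110011
→ ^ → 011011011 = 219
→ << 2 (mod 2^9) → 101101100 = 364
48 = 000110000
→ | → 101111100 = 380
0b001000001 = 001000001
→ & → 001000000 = 64

64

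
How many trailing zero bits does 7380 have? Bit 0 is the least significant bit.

2

7380 = 1110011010100
Trailing zeros: 2, so the lowest set bit is bit 2 (value 4).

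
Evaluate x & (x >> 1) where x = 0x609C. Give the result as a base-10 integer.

x = 110000010011100 = 24732
x>>1 = 011000001001110
AND  = 010000000001100 = 8204
(x & (x >> 1) has a 1 wherever x has two consecutive 1 bits.)

8204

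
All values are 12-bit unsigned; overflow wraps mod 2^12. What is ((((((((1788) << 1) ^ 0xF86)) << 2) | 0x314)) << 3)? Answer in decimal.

1788 = 011011111100
→ << 1 (mod 2^12) → 110111111000 = 3576
0xF86 = 111110000110
→ ^ → 001001111110 = 638
→ << 2 (mod 2^12) → 100111111000 = 2552
0x314 = 001100010100
→ | → 101111111100 = 3068
→ << 3 (mod 2^12) → 111111100000 = 4064

4064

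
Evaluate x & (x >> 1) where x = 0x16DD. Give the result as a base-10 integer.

x = 1011011011101 = 5853
x>>1 = 0101101101110
AND  = 0001001001100 = 588
(x & (x >> 1) has a 1 wherever x has two consecutive 1 bits.)

588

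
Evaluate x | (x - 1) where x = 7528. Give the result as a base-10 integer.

x = 1110101101000 = 7528
x - 1 = 1110101100111
OR    = 1110101101111 = 7535
(x | (x - 1) sets all bits below the lowest set bit.)

7535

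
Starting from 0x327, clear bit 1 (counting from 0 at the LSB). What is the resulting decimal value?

x = 001100100111
bit 1 is currently 1; clear it via x & ~(1 << 1) = x & ~2
→ 001100100101 = 805

805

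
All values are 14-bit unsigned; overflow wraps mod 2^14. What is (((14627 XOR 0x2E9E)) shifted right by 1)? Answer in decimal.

3038

14627 = 11100100100011
0x2E9E = 10111010011110
→ XOR → 01011110111101 = 6077
→ shifted right by 1 → 00101111011110 = 3038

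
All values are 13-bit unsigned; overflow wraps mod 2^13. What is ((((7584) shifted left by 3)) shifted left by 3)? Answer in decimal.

7584 = 1110110100000
→ shifted left by 3 (mod 2^13) → 0110100000000 = 3328
→ shifted left by 3 (mod 2^13) → 0100000000000 = 2048

2048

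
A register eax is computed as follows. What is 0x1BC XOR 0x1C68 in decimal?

0x1BC = 0000110111100
0x1C68 = 1110001101000
XOR → 1110111010100 = 7636

7636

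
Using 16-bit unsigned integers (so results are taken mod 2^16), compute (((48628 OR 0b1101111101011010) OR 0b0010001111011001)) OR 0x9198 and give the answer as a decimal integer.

48628 = 1011110111110100
0b1101111101011010 = 1101111101011010
→ OR → 1111111111111110 = 65534
0b0010001111011001 = 0010001111011001
→ OR → 1111111111111111 = 65535
0x9198 = 1001000110011000
→ OR → 1111111111111111 = 65535

65535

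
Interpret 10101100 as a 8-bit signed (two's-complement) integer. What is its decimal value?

pattern = 10101100 (MSB is 1 ⇒ negative)
Invert: 01010011, add 1 → 01010100 = 84, so the value is -84.
(Equivalently: 172 - 2^8 = 172 - 256 = -84.)

-84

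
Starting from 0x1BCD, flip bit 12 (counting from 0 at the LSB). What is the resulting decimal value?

3021

x = 1101111001101
bit 12 is currently 1; toggle it via x ^ (1 << 12) = x ^ 4096
→ 0101111001101 = 3021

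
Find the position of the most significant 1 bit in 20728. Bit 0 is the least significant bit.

14

20728 = 101000011111000
The topmost 1 is at position 14 (since 2^14 = 16384 ≤ 20728 < 32768).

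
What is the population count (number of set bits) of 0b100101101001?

6

n = 100101101001
Count the 1s: 1 + 1 + 1 + 1 + 1 + 1 = 6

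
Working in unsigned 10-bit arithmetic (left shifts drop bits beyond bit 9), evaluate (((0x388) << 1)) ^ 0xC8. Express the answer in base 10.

0x388 = 1110001000
→ << 1 (mod 2^10) → 1100010000 = 784
0xC8 = 0011001000
→ ^ → 1111011000 = 984

984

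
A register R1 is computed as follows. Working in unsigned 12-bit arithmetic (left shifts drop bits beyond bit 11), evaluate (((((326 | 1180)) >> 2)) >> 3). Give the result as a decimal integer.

46

326 = 000101000110
1180 = 010010011100
→ | → 010111011110 = 1502
→ >> 2 → 000101110111 = 375
→ >> 3 → 000000101110 = 46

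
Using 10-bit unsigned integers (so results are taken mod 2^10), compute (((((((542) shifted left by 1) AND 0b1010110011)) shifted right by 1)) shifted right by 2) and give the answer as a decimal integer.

6

542 = 1000011110
→ shifted left by 1 (mod 2^10) → 0000111100 = 60
0b1010110011 = 1010110011
→ AND → 0000110000 = 48
→ shifted right by 1 → 0000011000 = 24
→ shifted right by 2 → 0000000110 = 6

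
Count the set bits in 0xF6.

0xF6 = 11110110
Count the 1s: 1 + 1 + 1 + 1 + 1 + 1 = 6

6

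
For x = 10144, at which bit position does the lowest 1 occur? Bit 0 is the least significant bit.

5

10144 = 10011110100000
Trailing zeros: 5, so the lowest set bit is bit 5 (value 32).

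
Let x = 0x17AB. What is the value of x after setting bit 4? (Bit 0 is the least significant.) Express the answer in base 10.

x = 1011110101011
bit 4 is currently 0; set it via x | (1 << 4) = x | 16
→ 1011110111011 = 6075

6075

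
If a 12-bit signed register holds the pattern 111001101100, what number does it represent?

pattern = 111001101100 (MSB is 1 ⇒ negative)
Invert: 000110010011, add 1 → 000110010100 = 404, so the value is -404.
(Equivalently: 3692 - 2^12 = 3692 - 4096 = -404.)

-404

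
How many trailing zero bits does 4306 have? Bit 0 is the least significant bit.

1

4306 = 1000011010010
Trailing zeros: 1, so the lowest set bit is bit 1 (value 2).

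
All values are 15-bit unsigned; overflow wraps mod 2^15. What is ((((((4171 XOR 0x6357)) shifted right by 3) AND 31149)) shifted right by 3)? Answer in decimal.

260

4171 = 001000001001011
0x6357 = 110001101010111
→ XOR → 111001100011100 = 29468
→ shifted right by 3 → 000111001100011 = 3683
31149 = 111100110101101
→ AND → 000100000100001 = 2081
→ shifted right by 3 → 000000100000100 = 260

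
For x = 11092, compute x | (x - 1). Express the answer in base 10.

x = 10101101010100 = 11092
x - 1 = 10101101010011
OR    = 10101101010111 = 11095
(x | (x - 1) sets all bits below the lowest set bit.)

11095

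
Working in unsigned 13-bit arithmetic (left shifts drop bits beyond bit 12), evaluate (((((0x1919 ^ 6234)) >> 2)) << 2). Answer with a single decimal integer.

0x1919 = 1100100011001
6234 = 1100001011010
→ ^ → 0000101000011 = 323
→ >> 2 → 0000001010000 = 80
→ << 2 (mod 2^13) → 0000101000000 = 320

320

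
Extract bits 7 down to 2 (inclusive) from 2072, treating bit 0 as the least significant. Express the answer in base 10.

v = 100000011000
Shift right by 2: 1000000110
Mask low 6 bits: 000110 = 6

6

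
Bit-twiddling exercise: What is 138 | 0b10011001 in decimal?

138 = 10001010
b = 10011001
 OR → 10011011 = 155

155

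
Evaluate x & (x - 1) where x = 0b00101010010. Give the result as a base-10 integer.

x = 101010010 = 338
x - 1 = 101010001
AND   = 101010000 = 336
(x & (x - 1) clears the lowest set bit of x.)

336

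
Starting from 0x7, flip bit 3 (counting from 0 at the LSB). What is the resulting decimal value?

x = 0000000111
bit 3 is currently 0; toggle it via x ^ (1 << 3) = x ^ 8
→ 0000001111 = 15

15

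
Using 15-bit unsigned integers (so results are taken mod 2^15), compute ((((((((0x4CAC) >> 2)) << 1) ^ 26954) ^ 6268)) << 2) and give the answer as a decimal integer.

0x4CAC = 100110010101100
→ >> 2 → 001001100101011 = 4907
→ << 1 (mod 2^15) → 010011001010110 = 9814
26954 = 110100101001010
→ ^ → 100111100011100 = 20252
6268 = 001100001111100
→ ^ → 101011101100000 = 22368
→ << 2 (mod 2^15) → 101110110000000 = 23936

23936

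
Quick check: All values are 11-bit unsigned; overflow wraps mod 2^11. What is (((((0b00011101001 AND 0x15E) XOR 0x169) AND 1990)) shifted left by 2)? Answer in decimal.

0b00011101001 = 00011101001
0x15E = 00101011110
→ AND → 00001001000 = 72
0x169 = 00101101001
→ XOR → 00100100001 = 289
1990 = 11111000110
→ AND → 00100000000 = 256
→ shifted left by 2 (mod 2^11) → 10000000000 = 1024

1024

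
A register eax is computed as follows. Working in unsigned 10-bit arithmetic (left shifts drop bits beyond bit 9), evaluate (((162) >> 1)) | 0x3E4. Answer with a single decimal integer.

162 = 0010100010
→ >> 1 → 0001010001 = 81
0x3E4 = 1111100100
→ | → 1111110101 = 1013

1013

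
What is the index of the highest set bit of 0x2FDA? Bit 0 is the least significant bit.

13

0x2FDA = 10111111011010
The topmost 1 is at position 13 (since 2^13 = 8192 ≤ 12250 < 16384).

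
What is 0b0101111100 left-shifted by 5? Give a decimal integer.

12160

x = 00000101111100
shift left by 5 → 10111110000000 = 12160
(equivalently, 380 × 2^5 = 380 × 32)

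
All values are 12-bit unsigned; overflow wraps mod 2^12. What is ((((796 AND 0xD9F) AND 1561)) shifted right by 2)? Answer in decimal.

6

796 = 001100011100
0xD9F = 110110011111
→ AND → 000100011100 = 284
1561 = 011000011001
→ AND → 000000011000 = 24
→ shifted right by 2 → 000000000110 = 6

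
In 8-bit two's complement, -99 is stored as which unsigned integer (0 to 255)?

99 in 8 bits: 01100011
Invert: 10011100
Add 1:  10011101 = 157
(Check: 2^8 - 99 = 256 - 99 = 157.)

157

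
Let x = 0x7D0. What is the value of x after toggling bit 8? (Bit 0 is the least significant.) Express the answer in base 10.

1744

x = 11111010000
bit 8 is currently 1; toggle it via x ^ (1 << 8) = x ^ 256
→ 11011010000 = 1744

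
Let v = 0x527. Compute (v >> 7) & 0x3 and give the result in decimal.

v = 0010100100111
Shift right by 7: 001010
Mask low 2 bits: 10 = 2

2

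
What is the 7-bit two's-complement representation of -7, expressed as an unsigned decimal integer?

7 in 7 bits: 0000111
Invert: 1111000
Add 1:  1111001 = 121
(Check: 2^7 - 7 = 128 - 7 = 121.)

121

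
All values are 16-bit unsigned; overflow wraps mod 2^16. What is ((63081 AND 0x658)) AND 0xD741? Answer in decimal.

1600

63081 = 1111011001101001
0x658 = 0000011001011000
→ AND → 0000011001001000 = 1608
0xD741 = 1101011101000001
→ AND → 0000011001000000 = 1600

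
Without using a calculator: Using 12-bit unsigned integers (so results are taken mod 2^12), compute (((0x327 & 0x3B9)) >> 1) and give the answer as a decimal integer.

400

0x327 = 001100100111
0x3B9 = 001110111001
→ & → 001100100001 = 801
→ >> 1 → 000110010000 = 400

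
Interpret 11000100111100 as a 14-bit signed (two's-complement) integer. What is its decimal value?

pattern = 11000100111100 (MSB is 1 ⇒ negative)
Invert: 00111011000011, add 1 → 00111011000100 = 3780, so the value is -3780.
(Equivalently: 12604 - 2^14 = 12604 - 16384 = -3780.)

-3780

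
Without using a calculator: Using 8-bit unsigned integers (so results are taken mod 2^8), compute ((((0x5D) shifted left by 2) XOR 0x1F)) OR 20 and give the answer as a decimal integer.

127

0x5D = 01011101
→ shifted left by 2 (mod 2^8) → 01110100 = 116
0x1F = 00011111
→ XOR → 01101011 = 107
20 = 00010100
→ OR → 01111111 = 127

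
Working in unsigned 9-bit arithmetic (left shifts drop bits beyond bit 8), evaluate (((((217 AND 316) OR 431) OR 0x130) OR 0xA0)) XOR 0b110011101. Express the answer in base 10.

34

217 = 011011001
316 = 100111100
→ AND → 000011000 = 24
431 = 110101111
→ OR → 110111111 = 447
0x130 = 100110000
→ OR → 110111111 = 447
0xA0 = 010100000
→ OR → 110111111 = 447
0b110011101 = 110011101
→ XOR → 000100010 = 34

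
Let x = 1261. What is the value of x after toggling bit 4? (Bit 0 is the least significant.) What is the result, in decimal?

x = 00010011101101
bit 4 is currently 0; toggle it via x ^ (1 << 4) = x ^ 16
→ 00010011111101 = 1277

1277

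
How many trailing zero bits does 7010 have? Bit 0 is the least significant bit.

1

7010 = 1101101100010
Trailing zeros: 1, so the lowest set bit is bit 1 (value 2).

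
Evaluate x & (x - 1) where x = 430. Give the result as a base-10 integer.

428

x = 110101110 = 430
x - 1 = 110101101
AND   = 110101100 = 428
(x & (x - 1) clears the lowest set bit of x.)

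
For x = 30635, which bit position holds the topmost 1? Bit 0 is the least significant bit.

14

30635 = 111011110101011
The topmost 1 is at position 14 (since 2^14 = 16384 ≤ 30635 < 32768).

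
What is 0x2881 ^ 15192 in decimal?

5081

0x2881 = 10100010000001
15192 = 11101101011000
XOR → 01001111011001 = 5081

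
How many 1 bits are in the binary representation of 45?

45 = 101101
Count the 1s: 1 + 1 + 1 + 1 = 4

4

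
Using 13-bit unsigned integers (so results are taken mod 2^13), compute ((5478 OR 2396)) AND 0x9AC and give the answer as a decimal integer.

2348

5478 = 1010101100110
2396 = 0100101011100
→ OR → 1110101111110 = 7550
0x9AC = 0100110101100
→ AND → 0100100101100 = 2348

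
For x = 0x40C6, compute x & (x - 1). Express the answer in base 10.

x = 100000011000110 = 16582
x - 1 = 100000011000101
AND   = 100000011000100 = 16580
(x & (x - 1) clears the lowest set bit of x.)

16580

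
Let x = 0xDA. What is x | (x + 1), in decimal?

219

x = 11011010 = 218
x + 1 = 11011011
OR    = 11011011 = 219
(x | (x + 1) sets the lowest cleared bit.)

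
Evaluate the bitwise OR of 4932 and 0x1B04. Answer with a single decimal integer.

6980

4932 = 1001101000100
0x1B04 = 1101100000100
 OR → 1101101000100 = 6980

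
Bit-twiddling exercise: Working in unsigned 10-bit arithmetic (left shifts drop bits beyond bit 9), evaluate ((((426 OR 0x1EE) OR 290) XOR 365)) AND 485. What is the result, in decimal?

129

426 = 0110101010
0x1EE = 0111101110
→ OR → 0111101110 = 494
290 = 0100100010
→ OR → 0111101110 = 494
365 = 0101101101
→ XOR → 0010000011 = 131
485 = 0111100101
→ AND → 0010000001 = 129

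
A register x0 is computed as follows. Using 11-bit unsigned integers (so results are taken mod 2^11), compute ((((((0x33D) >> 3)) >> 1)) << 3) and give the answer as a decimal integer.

0x33D = 01100111101
→ >> 3 → 00001100111 = 103
→ >> 1 → 00000110011 = 51
→ << 3 (mod 2^11) → 00110011000 = 408

408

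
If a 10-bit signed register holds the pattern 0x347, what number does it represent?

pattern = 1101000111 (MSB is 1 ⇒ negative)
Invert: 0010111000, add 1 → 0010111001 = 185, so the value is -185.
(Equivalently: 839 - 2^10 = 839 - 1024 = -185.)

-185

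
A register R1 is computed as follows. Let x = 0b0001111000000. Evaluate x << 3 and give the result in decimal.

7680

x = 0001111000000
shift left by 3 → 1111000000000 = 7680
(equivalently, 960 × 2^3 = 960 × 8)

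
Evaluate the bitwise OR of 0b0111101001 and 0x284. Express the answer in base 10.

1005

a = 0111101001
0x284 = 1010000100
 OR → 1111101101 = 1005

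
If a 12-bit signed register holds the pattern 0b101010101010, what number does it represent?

-1366

pattern = 101010101010 (MSB is 1 ⇒ negative)
Invert: 010101010101, add 1 → 010101010110 = 1366, so the value is -1366.
(Equivalently: 2730 - 2^12 = 2730 - 4096 = -1366.)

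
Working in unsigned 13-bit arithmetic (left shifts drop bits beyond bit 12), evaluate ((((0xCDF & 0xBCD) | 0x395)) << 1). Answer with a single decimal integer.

6074

0xCDF = 0110011011111
0xBCD = 0101111001101
→ & → 0100011001101 = 2253
0x395 = 0001110010101
→ | → 0101111011101 = 3037
→ << 1 (mod 2^13) → 1011110111010 = 6074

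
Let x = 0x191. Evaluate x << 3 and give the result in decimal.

3208

0x191 = 000110010001
shift left by 3 → 110010001000 = 3208
(equivalently, 401 × 2^3 = 401 × 8)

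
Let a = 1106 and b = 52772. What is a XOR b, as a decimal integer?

51830

1106 = 0000010001010010
52772 = 1100111000100100
XOR → 1100101001110110 = 51830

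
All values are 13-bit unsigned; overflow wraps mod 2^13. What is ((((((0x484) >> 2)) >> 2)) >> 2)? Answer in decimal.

0x484 = 0010010000100
→ >> 2 → 0000100100001 = 289
→ >> 2 → 0000001001000 = 72
→ >> 2 → 0000000010010 = 18

18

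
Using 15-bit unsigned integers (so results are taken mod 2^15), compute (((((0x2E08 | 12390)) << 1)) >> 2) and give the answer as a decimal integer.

7991

0x2E08 = 010111000001000
12390 = 011000001100110
→ | → 011111001101110 = 15982
→ << 1 (mod 2^15) → 111110011011100 = 31964
→ >> 2 → 001111100110111 = 7991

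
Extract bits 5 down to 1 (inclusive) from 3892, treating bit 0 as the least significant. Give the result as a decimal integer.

v = 111100110100
Shift right by 1: 11110011010
Mask low 5 bits: 11010 = 26

26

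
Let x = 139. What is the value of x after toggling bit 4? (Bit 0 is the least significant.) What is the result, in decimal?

x = 010001011
bit 4 is currently 0; toggle it via x ^ (1 << 4) = x ^ 16
→ 010011011 = 155

155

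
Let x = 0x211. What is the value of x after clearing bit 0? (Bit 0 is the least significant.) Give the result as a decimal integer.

528

x = 1000010001
bit 0 is currently 1; clear it via x & ~(1 << 0) = x & ~1
→ 1000010000 = 528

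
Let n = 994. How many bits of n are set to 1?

994 = 1111100010
Count the 1s: 1 + 1 + 1 + 1 + 1 + 1 = 6

6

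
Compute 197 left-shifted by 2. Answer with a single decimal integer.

788

197 = 0011000101
shift left by 2 → 1100010100 = 788
(equivalently, 197 × 2^2 = 197 × 4)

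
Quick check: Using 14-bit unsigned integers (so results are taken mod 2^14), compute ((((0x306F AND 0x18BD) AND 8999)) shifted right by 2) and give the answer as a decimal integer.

0x306F = 11000001101111
0x18BD = 01100010111101
→ AND → 01000000101101 = 4141
8999 = 10001100100111
→ AND → 00000000100101 = 37
→ shifted right by 2 → 00000000001001 = 9

9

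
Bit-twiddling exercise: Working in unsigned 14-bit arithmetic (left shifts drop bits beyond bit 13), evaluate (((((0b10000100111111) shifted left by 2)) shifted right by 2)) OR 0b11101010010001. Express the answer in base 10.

15295

0b10000100111111 = 10000100111111
→ shifted left by 2 (mod 2^14) → 00010011111100 = 1276
→ shifted right by 2 → 00000100111111 = 319
0b11101010010001 = 11101010010001
→ OR → 11101110111111 = 15295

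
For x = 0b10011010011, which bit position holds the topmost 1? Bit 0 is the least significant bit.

0b10011010011 = 10011010011
The topmost 1 is at position 10 (since 2^10 = 1024 ≤ 1235 < 2048).

10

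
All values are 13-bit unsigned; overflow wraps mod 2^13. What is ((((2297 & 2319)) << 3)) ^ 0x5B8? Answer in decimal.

2297 = 0100011111001
2319 = 0100100001111
→ & → 0100000001001 = 2057
→ << 3 (mod 2^13) → 0000001001000 = 72
0x5B8 = 0010110111000
→ ^ → 0010111110000 = 1520

1520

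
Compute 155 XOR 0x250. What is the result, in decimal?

715

155 = 0010011011
0x250 = 1001010000
XOR → 1011001011 = 715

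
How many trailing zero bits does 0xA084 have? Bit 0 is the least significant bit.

0xA084 = 1010000010000100
Trailing zeros: 2, so the lowest set bit is bit 2 (value 4).

2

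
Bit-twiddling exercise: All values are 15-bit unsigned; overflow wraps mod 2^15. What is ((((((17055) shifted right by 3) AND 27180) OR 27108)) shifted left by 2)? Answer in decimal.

10128

17055 = 100001010011111
→ shifted right by 3 → 000100001010011 = 2131
27180 = 110101000101100
→ AND → 000100000000000 = 2048
27108 = 110100111100100
→ OR → 110100111100100 = 27108
→ shifted left by 2 (mod 2^15) → 010011110010000 = 10128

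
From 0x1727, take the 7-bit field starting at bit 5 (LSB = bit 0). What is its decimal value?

57

v = 1011100100111
Shift right by 5: 10111001
Mask low 7 bits: 0111001 = 57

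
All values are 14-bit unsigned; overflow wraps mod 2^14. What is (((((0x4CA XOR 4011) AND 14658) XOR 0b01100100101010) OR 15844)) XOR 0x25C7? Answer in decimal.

6185

0x4CA = 00010011001010
4011 = 00111110101011
→ XOR → 00101101100001 = 2913
14658 = 11100101000010
→ AND → 00100101000000 = 2368
0b01100100101010 = 01100100101010
→ XOR → 01000001101010 = 4202
15844 = 11110111100100
→ OR → 11110111101110 = 15854
0x25C7 = 10010111000111
→ XOR → 01100000101001 = 6185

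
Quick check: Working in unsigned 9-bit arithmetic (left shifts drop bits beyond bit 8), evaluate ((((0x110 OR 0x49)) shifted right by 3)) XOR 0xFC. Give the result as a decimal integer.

215

0x110 = 100010000
0x49 = 001001001
→ OR → 101011001 = 345
→ shifted right by 3 → 000101011 = 43
0xFC = 011111100
→ XOR → 011010111 = 215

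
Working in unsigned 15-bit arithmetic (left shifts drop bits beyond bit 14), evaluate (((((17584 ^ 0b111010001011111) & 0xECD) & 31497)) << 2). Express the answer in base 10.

17584 = 100010010110000
0b111010001011111 = 111010001011111
→ ^ → 011000011101111 = 12527
0xECD = 000111011001101
→ & → 000000011001101 = 205
31497 = 111101100001001
→ & → 000000000001001 = 9
→ << 2 (mod 2^15) → 000000000100100 = 36

36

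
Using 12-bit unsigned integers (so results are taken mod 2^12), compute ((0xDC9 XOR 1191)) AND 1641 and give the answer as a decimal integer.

0xDC9 = 110111001001
1191 = 010010100111
→ XOR → 100101101110 = 2414
1641 = 011001101001
→ AND → 000001101000 = 104

104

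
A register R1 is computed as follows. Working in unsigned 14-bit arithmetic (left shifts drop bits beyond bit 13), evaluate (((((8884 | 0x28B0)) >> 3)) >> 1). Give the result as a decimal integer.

683

8884 = 10001010110100
0x28B0 = 10100010110000
→ | → 10101010110100 = 10932
→ >> 3 → 00010101010110 = 1366
→ >> 1 → 00001010101011 = 683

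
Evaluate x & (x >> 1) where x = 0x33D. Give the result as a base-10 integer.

x = 1100111101 = 829
x>>1 = 0110011110
AND  = 0100011100 = 284
(x & (x >> 1) has a 1 wherever x has two consecutive 1 bits.)

284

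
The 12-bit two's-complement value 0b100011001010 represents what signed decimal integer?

pattern = 100011001010 (MSB is 1 ⇒ negative)
Invert: 011100110101, add 1 → 011100110110 = 1846, so the value is -1846.
(Equivalently: 2250 - 2^12 = 2250 - 4096 = -1846.)

-1846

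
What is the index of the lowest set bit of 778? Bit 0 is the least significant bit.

1

778 = 1100001010
Trailing zeros: 1, so the lowest set bit is bit 1 (value 2).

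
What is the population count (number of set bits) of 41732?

41732 = 1010001100000100
Count the 1s: 1 + 1 + 1 + 1 + 1 = 5

5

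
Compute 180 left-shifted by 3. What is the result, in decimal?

180 = 00010110100
shift left by 3 → 10110100000 = 1440
(equivalently, 180 × 2^3 = 180 × 8)

1440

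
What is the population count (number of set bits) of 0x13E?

0x13E = 100111110
Count the 1s: 1 + 1 + 1 + 1 + 1 + 1 = 6

6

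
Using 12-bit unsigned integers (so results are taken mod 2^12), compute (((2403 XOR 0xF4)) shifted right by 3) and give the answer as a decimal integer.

306

2403 = 100101100011
0xF4 = 000011110100
→ XOR → 100110010111 = 2455
→ shifted right by 3 → 000100110010 = 306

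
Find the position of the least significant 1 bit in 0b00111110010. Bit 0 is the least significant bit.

1

0b00111110010 = 111110010
Trailing zeros: 1, so the lowest set bit is bit 1 (value 2).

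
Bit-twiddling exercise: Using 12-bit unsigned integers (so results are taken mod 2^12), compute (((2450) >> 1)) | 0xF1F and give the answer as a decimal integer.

4063

2450 = 100110010010
→ >> 1 → 010011001001 = 1225
0xF1F = 111100011111
→ | → 111111011111 = 4063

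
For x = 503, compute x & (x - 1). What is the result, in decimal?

x = 111110111 = 503
x - 1 = 111110110
AND   = 111110110 = 502
(x & (x - 1) clears the lowest set bit of x.)

502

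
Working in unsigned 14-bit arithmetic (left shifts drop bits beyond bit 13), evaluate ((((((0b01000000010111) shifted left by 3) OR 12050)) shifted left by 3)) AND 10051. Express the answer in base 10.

0b01000000010111 = 01000000010111
→ shifted left by 3 (mod 2^14) → 00000010111000 = 184
12050 = 10111100010010
→ OR → 10111110111010 = 12218
→ shifted left by 3 (mod 2^14) → 11110111010000 = 15824
10051 = 10011101000011
→ AND → 10010101000000 = 9536

9536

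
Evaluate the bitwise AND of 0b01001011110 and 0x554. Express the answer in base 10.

a = 01001011110
0x554 = 10101010100
AND → 00001010100 = 84

84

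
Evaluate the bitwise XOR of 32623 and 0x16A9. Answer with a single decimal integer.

32623 = 111111101101111
0x16A9 = 001011010101001
XOR → 110100111000110 = 27078

27078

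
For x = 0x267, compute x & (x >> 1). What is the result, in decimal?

35

x = 1001100111 = 615
x>>1 = 0100110011
AND  = 0000100011 = 35
(x & (x >> 1) has a 1 wherever x has two consecutive 1 bits.)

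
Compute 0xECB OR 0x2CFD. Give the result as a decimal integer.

12031

0xECB = 00111011001011
0x2CFD = 10110011111101
 OR → 10111011111111 = 12031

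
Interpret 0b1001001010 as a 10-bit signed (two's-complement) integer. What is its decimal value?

pattern = 1001001010 (MSB is 1 ⇒ negative)
Invert: 0110110101, add 1 → 0110110110 = 438, so the value is -438.
(Equivalently: 586 - 2^10 = 586 - 1024 = -438.)

-438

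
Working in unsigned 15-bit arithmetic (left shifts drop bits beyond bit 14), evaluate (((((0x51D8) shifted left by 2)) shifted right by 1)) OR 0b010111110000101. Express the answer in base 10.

12213

0x51D8 = 101000111011000
→ shifted left by 2 (mod 2^15) → 100011101100000 = 18272
→ shifted right by 1 → 010001110110000 = 9136
0b010111110000101 = 010111110000101
→ OR → 010111110110101 = 12213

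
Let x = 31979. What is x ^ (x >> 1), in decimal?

17054

x = 111110011101011 = 31979
x>>1 = 011111001110101
XOR  = 100001010011110 = 17054
(x ^ (x >> 1) gives the standard binary-reflected Gray code of x.)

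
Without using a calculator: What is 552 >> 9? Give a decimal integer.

552 = 1000101000
shift right by 9 → 0000000001 = 1
(equivalently, floor(552 / 512))

1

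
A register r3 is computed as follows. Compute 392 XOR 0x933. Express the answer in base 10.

392 = 000110001000
0x933 = 100100110011
XOR → 100010111011 = 2235

2235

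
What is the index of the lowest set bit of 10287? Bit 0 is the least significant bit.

10287 = 10100000101111
Trailing zeros: 0, so the lowest set bit is bit 0 (value 1).

0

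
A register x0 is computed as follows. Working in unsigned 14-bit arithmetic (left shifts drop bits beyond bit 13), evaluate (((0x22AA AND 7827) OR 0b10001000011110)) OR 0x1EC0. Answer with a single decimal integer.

16094

0x22AA = 10001010101010
7827 = 01111010010011
→ AND → 00001010000010 = 642
0b10001000011110 = 10001000011110
→ OR → 10001010011110 = 8862
0x1EC0 = 01111011000000
→ OR → 11111011011110 = 16094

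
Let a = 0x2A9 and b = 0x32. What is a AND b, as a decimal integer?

0x2A9 = 1010101001
0x32 = 0000110010
AND → 0000100000 = 32

32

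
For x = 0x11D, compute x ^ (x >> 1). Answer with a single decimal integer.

x = 100011101 = 285
x>>1 = 010001110
XOR  = 110010011 = 403
(x ^ (x >> 1) gives the standard binary-reflected Gray code of x.)

403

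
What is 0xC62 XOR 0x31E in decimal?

0xC62 = 110001100010
0x31E = 001100011110
XOR → 111101111100 = 3964

3964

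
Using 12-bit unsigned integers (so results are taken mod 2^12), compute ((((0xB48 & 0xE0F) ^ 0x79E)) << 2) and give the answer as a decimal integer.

0xB48 = 101101001000
0xE0F = 111000001111
→ & → 101000001000 = 2568
0x79E = 011110011110
→ ^ → 110110010110 = 3478
→ << 2 (mod 2^12) → 011001011000 = 1624

1624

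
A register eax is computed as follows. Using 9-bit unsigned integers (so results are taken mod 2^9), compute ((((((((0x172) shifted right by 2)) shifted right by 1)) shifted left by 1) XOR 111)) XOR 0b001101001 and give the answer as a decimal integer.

90

0x172 = 101110010
→ shifted right by 2 → 001011100 = 92
→ shifted right by 1 → 000101110 = 46
→ shifted left by 1 (mod 2^9) → 001011100 = 92
111 = 001101111
→ XOR → 000110011 = 51
0b001101001 = 001101001
→ XOR → 001011010 = 90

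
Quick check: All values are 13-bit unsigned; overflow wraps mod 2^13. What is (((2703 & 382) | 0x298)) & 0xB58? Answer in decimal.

2703 = 0101010001111
382 = 0000101111110
→ & → 0000000001110 = 14
0x298 = 0001010011000
→ | → 0001010011110 = 670
0xB58 = 0101101011000
→ & → 0001000011000 = 536

536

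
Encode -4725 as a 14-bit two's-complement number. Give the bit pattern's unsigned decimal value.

11659

4725 in 14 bits: 01001001110101
Invert: 10110110001010
Add 1:  10110110001011 = 11659
(Check: 2^14 - 4725 = 16384 - 4725 = 11659.)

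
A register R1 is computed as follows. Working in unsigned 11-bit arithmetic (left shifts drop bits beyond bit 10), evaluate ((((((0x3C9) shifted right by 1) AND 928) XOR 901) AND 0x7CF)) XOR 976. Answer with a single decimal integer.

469

0x3C9 = 01111001001
→ shifted right by 1 → 00111100100 = 484
928 = 01110100000
→ AND → 00110100000 = 416
901 = 01110000101
→ XOR → 01000100101 = 549
0x7CF = 11111001111
→ AND → 01000000101 = 517
976 = 01111010000
→ XOR → 00111010101 = 469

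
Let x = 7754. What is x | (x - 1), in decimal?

7755

x = 1111001001010 = 7754
x - 1 = 1111001001001
OR    = 1111001001011 = 7755
(x | (x - 1) sets all bits below the lowest set bit.)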